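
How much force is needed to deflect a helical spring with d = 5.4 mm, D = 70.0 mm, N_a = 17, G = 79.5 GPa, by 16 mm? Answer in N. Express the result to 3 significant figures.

k = Gd⁴/(8D³N_a) = (79.5×10³)(5.4⁴)/(8·70.0³·17) = 1.4491 N/mm
F = k·δ = 1.4491 × 16 = 23.186 N

23.2 N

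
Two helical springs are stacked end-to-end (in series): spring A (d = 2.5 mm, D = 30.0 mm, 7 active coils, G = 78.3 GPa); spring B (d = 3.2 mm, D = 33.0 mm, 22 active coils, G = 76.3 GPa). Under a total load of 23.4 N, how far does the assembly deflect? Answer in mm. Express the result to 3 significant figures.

k_A = Gd⁴/(8D³N_a) = (78.3×10³)(2.5⁴)/(8·30.0³·7) = 2.0229 N/mm
k_B = Gd⁴/(8D³N_a) = (76.3×10³)(3.2⁴)/(8·33.0³·22) = 1.2649 N/mm
Series: 1/k_eq = 1/2.0229 + 1/1.2649 = 1.2849; k_eq = 0.77827 N/mm
δ = F/k_eq = 23.4/0.77827 = 30.067 mm

30.1 mm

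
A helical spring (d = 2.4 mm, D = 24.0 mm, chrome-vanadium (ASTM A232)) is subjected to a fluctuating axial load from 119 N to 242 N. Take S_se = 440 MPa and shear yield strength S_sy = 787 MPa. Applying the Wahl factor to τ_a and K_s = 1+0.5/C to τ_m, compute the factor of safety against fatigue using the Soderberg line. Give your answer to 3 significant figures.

0.564

C = D/d = 24.0/2.4 = 10.0000; K_W = (4C−1)/(4C−4)+0.615/C = 1.1448; K_s = 1+0.5/C = 1.0500
F_a = (F_max−F_min)/2 = 61.5 N; F_m = (F_max+F_min)/2 = 180.5 N
τ_a = K_W·8F_aD/(πd³) = 1.1448 × 271.89 = 311.27 MPa
τ_m = K_s·8F_mD/(πd³) = 1.0500 × 797.99 = 837.88 MPa
Soderberg: 1/n_f = τ_a/S_se + τ_m/S_sy = 311.27/440 + 837.88/787 = 0.70743 + 1.06466 = 1.7721
n_f = 1/1.7721 = 0.5643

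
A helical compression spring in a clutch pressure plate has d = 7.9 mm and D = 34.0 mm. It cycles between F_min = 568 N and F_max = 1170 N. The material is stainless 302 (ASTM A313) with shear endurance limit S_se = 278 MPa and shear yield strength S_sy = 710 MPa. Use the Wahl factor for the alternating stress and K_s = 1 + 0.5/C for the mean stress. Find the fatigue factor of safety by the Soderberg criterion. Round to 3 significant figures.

C = D/d = 34.0/7.9 = 4.3038; K_W = (4C−1)/(4C−4)+0.615/C = 1.3699; K_s = 1+0.5/C = 1.1162
F_a = (F_max−F_min)/2 = 301 N; F_m = (F_max+F_min)/2 = 869 N
τ_a = K_W·8F_aD/(πd³) = 1.3699 × 52.857 = 72.41 MPa
τ_m = K_s·8F_mD/(πd³) = 1.1162 × 152.6 = 170.33 MPa
Soderberg: 1/n_f = τ_a/S_se + τ_m/S_sy = 72.41/278 + 170.33/710 = 0.26047 + 0.23990 = 0.50037
n_f = 1/0.50037 = 1.999

2.00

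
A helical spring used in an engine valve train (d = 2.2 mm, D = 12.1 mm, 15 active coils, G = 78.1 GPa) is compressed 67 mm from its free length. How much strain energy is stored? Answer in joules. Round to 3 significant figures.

19.3 J

k = Gd⁴/(8D³N_a) = (78.1×10³)(2.2⁴)/(8·12.1³·15) = 8.6061 N/mm
U = ½kδ² = 0.5 × 8.6061 × 67² = 19316 N·mm = 19.316 J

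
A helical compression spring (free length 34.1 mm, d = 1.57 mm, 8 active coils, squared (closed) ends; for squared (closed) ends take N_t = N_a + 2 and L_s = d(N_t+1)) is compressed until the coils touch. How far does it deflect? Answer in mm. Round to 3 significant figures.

16.8 mm

N_t = 10; L_s = 1.57·11 = 17.27 mm
δ_solid = L₀ − L_s = 34.1 − 17.27 = 16.83 mm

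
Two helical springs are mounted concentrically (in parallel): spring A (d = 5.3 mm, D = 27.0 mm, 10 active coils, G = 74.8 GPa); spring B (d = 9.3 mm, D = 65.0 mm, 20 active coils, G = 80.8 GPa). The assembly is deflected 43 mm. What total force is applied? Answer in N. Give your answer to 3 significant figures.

2200 N

k_A = Gd⁴/(8D³N_a) = (74.8×10³)(5.3⁴)/(8·27.0³·10) = 37.482 N/mm
k_B = Gd⁴/(8D³N_a) = (80.8×10³)(9.3⁴)/(8·65.0³·20) = 13.756 N/mm
Parallel: k_eq = 37.482 + 13.756 = 51.238 N/mm
F = k_eq·δ = 51.238·43 = 2203.2 N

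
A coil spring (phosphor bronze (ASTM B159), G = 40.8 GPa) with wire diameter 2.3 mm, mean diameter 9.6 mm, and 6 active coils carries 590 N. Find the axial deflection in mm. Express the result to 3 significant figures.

21.9 mm

k = Gd⁴/(8D³N_a) = (40.8×10³)(2.3⁴)/(8·9.6³·6) = 26.885 N/mm
δ = F/k = 590 / 26.885 = 21.945 mm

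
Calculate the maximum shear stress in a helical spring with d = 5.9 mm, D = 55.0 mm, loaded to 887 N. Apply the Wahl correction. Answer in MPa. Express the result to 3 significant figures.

Spring index C = D/d = 55.0/5.9 = 9.3220
K_W = (4C−1)/(4C−4) + 0.615/C = 36.288/33.288 + 0.0660 = 1.1561
τ₀ = 8FD/(πd³) = 8·887·55.0/(π·5.9³) = 390280/645.22 = 604.88 MPa
τ_max = K·τ₀ = 1.1561 × 604.88 = 699.3 MPa

699 MPa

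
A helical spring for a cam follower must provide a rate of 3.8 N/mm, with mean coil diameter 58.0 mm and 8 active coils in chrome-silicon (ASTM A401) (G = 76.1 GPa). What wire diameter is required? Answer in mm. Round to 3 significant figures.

5.00 mm

d = (8D³N_a·k / G)^(1/4) = (8·58.0³·8·3.8 / (76.1×10³))^0.25
  = (623.54)^0.25 = 4.9971 mm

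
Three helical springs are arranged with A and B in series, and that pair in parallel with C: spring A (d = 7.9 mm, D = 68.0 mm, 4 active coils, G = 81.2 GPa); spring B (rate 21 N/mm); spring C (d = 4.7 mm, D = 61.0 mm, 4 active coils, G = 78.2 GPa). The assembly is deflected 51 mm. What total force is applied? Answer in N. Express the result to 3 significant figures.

910 N

k_A = Gd⁴/(8D³N_a) = (81.2×10³)(7.9⁴)/(8·68.0³·4) = 31.433 N/mm
k_C = Gd⁴/(8D³N_a) = (78.2×10³)(4.7⁴)/(8·61.0³·4) = 5.2536 N/mm
Springs A,B series: k_AB = 1/(1/31.433+1/21) = 12.589 N/mm; parallel with C: k_eq = 12.589+5.2536 = 17.843 N/mm
F = k_eq·δ = 17.843·51 = 909.99 N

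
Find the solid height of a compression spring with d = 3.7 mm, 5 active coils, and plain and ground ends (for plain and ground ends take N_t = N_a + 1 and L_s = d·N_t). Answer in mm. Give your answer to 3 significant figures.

22.2 mm

plain and ground ends: N_t = N_a + 1 = 5 + 1 = 6
L_s = d·N_t = 3.7 × 6 = 22.2 mm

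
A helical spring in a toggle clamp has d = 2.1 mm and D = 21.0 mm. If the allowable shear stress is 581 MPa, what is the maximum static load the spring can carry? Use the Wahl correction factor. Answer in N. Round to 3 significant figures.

C = D/d = 21.0/2.1 = 10.0000
K_W = (4C−1)/(4C−4) + 0.615/C = 39.000/36.000 + 0.0615 = 1.1448
τ_max = K·8FD/(πd³) → F_max = τ_allow·πd³/(8DK)
F_max = 581·π·2.1³/(8·21.0·1.1448) = 16904/192.33 = 87.889 N

87.9 N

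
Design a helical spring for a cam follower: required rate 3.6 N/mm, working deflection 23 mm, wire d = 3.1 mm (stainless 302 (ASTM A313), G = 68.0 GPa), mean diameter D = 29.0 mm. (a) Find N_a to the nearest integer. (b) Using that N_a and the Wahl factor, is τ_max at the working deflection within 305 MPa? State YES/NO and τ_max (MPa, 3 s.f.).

N_a = Gd⁴/(8D³k) = (68.0×10³)(3.1⁴)/(8·29.0³·3.6) = 8.941 → N_a = 9
Actual rate k = Gd⁴/(8D³·9) = 3.5763 N/mm
Working load F = kδ = 3.5763·23 = 82.254 N
C = 29.0/3.1 = 9.3548; K_W = (4C−1)/(4C−4)+0.615/C = 1.1555
τ_max = K_W·8FD/(πd³) = 1.1555·203.9 = 235.6 MPa
τ_max ≤ 305 MPa → acceptable

(a) 9 coils; (b) YES, τ_max = 236 MPa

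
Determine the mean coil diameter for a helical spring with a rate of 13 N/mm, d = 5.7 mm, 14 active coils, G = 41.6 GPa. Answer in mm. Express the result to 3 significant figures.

31.1 mm

D = (Gd⁴/(8N_a·k))^(1/3) = (41.6×10³·5.7⁴/(8·14·13))^(1/3)
  = (30160)^(1/3) = 31.1275 mm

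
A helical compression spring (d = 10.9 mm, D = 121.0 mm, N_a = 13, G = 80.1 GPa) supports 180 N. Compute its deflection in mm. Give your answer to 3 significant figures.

29.3 mm

k = Gd⁴/(8D³N_a) = (80.1×10³)(10.9⁴)/(8·121.0³·13) = 6.1369 N/mm
δ = F/k = 180 / 6.1369 = 29.331 mm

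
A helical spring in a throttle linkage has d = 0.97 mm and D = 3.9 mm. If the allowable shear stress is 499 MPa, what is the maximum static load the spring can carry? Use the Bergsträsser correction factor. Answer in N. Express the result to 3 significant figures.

C = D/d = 3.9/0.97 = 4.0206
K_B = (4C+2)/(4C−3) = 18.082/13.082 = 1.3822
τ_max = K·8FD/(πd³) → F_max = τ_allow·πd³/(8DK)
F_max = 499·π·0.97³/(8·3.9·1.3822) = 1430.8/43.124 = 33.177 N

33.2 N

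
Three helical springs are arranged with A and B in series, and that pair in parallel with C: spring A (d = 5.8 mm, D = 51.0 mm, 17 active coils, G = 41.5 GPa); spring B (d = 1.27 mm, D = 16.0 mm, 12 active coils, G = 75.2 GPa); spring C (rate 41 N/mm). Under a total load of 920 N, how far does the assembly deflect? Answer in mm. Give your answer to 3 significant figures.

k_A = Gd⁴/(8D³N_a) = (41.5×10³)(5.8⁴)/(8·51.0³·17) = 2.6032 N/mm
k_B = Gd⁴/(8D³N_a) = (75.2×10³)(1.27⁴)/(8·16.0³·12) = 0.49751 N/mm
Springs A,B series: k_AB = 1/(1/2.6032+1/0.49751) = 0.41768 N/mm; parallel with C: k_eq = 0.41768+41 = 41.418 N/mm
δ = F/k_eq = 920/41.418 = 22.213 mm

22.2 mm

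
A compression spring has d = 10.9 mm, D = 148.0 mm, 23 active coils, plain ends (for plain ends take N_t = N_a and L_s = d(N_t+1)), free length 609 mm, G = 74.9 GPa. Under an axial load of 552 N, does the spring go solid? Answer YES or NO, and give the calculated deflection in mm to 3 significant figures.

NO, δ = 311 mm

k = Gd⁴/(8D³N_a) = (74.9×10³)(10.9⁴)/(8·148.0³·23) = 1.7725 N/mm
N_t = 23; L_s = 10.9·24 = 261.6 mm; δ_solid = L₀ − L_s = 609 − 261.6 = 347.4 mm
δ = F/k = 552/1.7725 = 311.43 mm
δ < δ_solid → spring does not go solid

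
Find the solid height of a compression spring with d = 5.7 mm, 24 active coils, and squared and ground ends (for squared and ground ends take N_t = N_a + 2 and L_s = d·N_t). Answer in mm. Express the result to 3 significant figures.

148 mm

squared and ground ends: N_t = N_a + 2 = 24 + 2 = 26
L_s = d·N_t = 5.7 × 26 = 148.2 mm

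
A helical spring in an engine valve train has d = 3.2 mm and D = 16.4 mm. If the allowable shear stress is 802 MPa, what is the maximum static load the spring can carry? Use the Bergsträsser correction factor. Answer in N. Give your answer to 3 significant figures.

C = D/d = 16.4/3.2 = 5.1250
K_B = (4C+2)/(4C−3) = 22.500/17.500 = 1.2857
τ_max = K·8FD/(πd³) → F_max = τ_allow·πd³/(8DK)
F_max = 802·π·3.2³/(8·16.4·1.2857) = 82561/168.69 = 489.44 N

489 N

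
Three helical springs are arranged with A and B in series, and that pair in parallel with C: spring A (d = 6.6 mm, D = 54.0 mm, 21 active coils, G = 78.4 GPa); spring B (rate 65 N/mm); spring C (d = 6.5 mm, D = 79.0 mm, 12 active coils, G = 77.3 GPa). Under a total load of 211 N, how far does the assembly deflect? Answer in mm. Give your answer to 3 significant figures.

26.1 mm

k_A = Gd⁴/(8D³N_a) = (78.4×10³)(6.6⁴)/(8·54.0³·21) = 5.6234 N/mm
k_C = Gd⁴/(8D³N_a) = (77.3×10³)(6.5⁴)/(8·79.0³·12) = 2.9153 N/mm
Springs A,B series: k_AB = 1/(1/5.6234+1/65) = 5.1757 N/mm; parallel with C: k_eq = 5.1757+2.9153 = 8.0909 N/mm
δ = F/k_eq = 211/8.0909 = 26.079 mm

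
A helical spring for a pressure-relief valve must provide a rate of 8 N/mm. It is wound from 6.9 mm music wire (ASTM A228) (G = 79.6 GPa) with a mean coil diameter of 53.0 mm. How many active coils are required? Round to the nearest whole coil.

19

N_a = Gd⁴/(8D³k) = (79.6×10³ × 6.9⁴)/(8 × 53.0³ × 8)
    = 1.8043e+08 / 9.52813e+06 = 18.94 → 19 coils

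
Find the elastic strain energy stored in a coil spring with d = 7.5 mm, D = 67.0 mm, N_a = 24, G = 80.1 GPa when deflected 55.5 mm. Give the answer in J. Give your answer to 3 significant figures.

6.76 J

k = Gd⁴/(8D³N_a) = (80.1×10³)(7.5⁴)/(8·67.0³·24) = 4.3889 N/mm
U = ½kδ² = 0.5 × 4.3889 × 55.5² = 6759.4 N·mm = 6.7594 J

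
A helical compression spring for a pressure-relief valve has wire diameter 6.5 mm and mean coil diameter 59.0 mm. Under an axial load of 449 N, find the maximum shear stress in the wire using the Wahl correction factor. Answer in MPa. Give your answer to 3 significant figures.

285 MPa

Spring index C = D/d = 59.0/6.5 = 9.0769
K_W = (4C−1)/(4C−4) + 0.615/C = 35.308/32.308 + 0.0678 = 1.1606
τ₀ = 8FD/(πd³) = 8·449·59.0/(π·6.5³) = 211928/862.76 = 245.64 MPa
τ_max = K·τ₀ = 1.1606 × 245.64 = 285.09 MPa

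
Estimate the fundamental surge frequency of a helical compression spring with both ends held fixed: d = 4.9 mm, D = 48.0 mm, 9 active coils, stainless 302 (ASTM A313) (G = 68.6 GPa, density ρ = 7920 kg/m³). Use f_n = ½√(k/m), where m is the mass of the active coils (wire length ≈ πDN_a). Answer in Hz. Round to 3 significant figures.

78.3 Hz

k = Gd⁴/(8D³N_a) = (68.6×10³)(4.9⁴)/(8·48.0³·9) = 4.9665 N/mm = 4966.5 N/m
Wire length L = πDN_a = π·48.0·9 = 1357.2 mm
m = ρ·(πd²/4)·L = 7920 × 18.857×10⁻⁶ m² × 1.3572 m = 0.20269 kg
f_n = ½√(k/m) = 0.5·√(4966.5/0.20269) = 0.5·√(24503) = 78.266 Hz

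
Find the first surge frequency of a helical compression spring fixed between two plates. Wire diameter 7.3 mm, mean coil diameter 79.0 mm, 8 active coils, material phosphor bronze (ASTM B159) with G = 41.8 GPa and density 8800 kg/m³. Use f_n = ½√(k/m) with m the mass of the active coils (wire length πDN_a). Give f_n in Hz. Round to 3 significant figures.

35.9 Hz

k = Gd⁴/(8D³N_a) = (41.8×10³)(7.3⁴)/(8·79.0³·8) = 3.7619 N/mm = 3761.9 N/m
Wire length L = πDN_a = π·79.0·8 = 1985.5 mm
m = ρ·(πd²/4)·L = 8800 × 41.854×10⁻⁶ m² × 1.9855 m = 0.73128 kg
f_n = ½√(k/m) = 0.5·√(3761.9/0.73128) = 0.5·√(5144.2) = 35.862 Hz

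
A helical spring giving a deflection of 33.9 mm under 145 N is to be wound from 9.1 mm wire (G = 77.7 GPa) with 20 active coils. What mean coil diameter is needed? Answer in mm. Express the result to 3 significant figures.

Required rate k = F/δ = 145/33.9 = 4.2773 N/mm
D = (Gd⁴/(8N_a·k))^(1/3) = (77.7×10³·9.1⁴/(8·20·4.2773))^(1/3)
  = (778571)^(1/3) = 91.9954 mm

92.0 mm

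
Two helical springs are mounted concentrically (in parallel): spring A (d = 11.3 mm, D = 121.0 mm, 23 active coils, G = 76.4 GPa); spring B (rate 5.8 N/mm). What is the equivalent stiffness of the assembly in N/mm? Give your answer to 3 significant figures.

9.62 N/mm

k_A = Gd⁴/(8D³N_a) = (76.4×10³)(11.3⁴)/(8·121.0³·23) = 3.8215 N/mm
Parallel: k_eq = 3.8215 + 5.8 = 9.6215 N/mm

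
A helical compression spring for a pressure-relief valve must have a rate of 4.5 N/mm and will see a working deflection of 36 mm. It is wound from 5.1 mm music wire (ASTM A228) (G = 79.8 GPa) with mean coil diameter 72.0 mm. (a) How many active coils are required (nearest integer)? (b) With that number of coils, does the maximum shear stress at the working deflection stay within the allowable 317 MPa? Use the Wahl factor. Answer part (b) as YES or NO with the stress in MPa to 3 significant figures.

(a) 4 coils; (b) YES, τ_max = 248 MPa

N_a = Gd⁴/(8D³k) = (79.8×10³)(5.1⁴)/(8·72.0³·4.5) = 4.018 → N_a = 4
Actual rate k = Gd⁴/(8D³·4) = 4.52 N/mm
Working load F = kδ = 4.52·36 = 162.72 N
C = 72.0/5.1 = 14.1176; K_W = (4C−1)/(4C−4)+0.615/C = 1.1007
τ_max = K_W·8FD/(πd³) = 1.1007·224.91 = 247.56 MPa
τ_max ≤ 317 MPa → acceptable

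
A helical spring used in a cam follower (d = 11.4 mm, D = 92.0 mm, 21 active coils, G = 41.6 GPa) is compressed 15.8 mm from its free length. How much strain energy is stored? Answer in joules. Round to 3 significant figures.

k = Gd⁴/(8D³N_a) = (41.6×10³)(11.4⁴)/(8·92.0³·21) = 5.3708 N/mm
U = ½kδ² = 0.5 × 5.3708 × 15.8² = 670.38 N·mm = 0.67038 J

0.670 J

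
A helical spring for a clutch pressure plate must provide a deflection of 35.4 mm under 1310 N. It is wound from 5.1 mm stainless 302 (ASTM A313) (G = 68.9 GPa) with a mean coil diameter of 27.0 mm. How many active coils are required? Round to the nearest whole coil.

8

Required rate k = F/δ = 1310/35.4 = 37.006 N/mm
N_a = Gd⁴/(8D³k) = (68.9×10³ × 5.1⁴)/(8 × 27.0³ × 37.006)
    = 4.66122e+07 / 5.82706e+06 = 7.999 → 8 coils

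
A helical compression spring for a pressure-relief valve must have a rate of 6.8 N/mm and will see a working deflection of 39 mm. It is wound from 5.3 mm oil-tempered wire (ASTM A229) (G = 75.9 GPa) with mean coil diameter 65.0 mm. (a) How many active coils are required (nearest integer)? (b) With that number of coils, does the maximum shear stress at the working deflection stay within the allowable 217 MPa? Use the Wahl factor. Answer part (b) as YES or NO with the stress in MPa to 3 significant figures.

N_a = Gd⁴/(8D³k) = (75.9×10³)(5.3⁴)/(8·65.0³·6.8) = 4.009 → N_a = 4
Actual rate k = Gd⁴/(8D³·4) = 6.8148 N/mm
Working load F = kδ = 6.8148·39 = 265.78 N
C = 65.0/5.3 = 12.2642; K_W = (4C−1)/(4C−4)+0.615/C = 1.1167
τ_max = K_W·8FD/(πd³) = 1.1167·295.49 = 329.98 MPa
τ_max > 217 MPa → exceeds allowable

(a) 4 coils; (b) NO, τ_max = 330 MPa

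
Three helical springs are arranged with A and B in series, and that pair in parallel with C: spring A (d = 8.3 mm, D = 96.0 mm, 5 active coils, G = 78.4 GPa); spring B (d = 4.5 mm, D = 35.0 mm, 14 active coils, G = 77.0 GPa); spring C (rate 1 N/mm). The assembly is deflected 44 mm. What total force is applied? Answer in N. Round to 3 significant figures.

k_A = Gd⁴/(8D³N_a) = (78.4×10³)(8.3⁴)/(8·96.0³·5) = 10.514 N/mm
k_B = Gd⁴/(8D³N_a) = (77.0×10³)(4.5⁴)/(8·35.0³·14) = 6.5753 N/mm
Springs A,B series: k_AB = 1/(1/10.514+1/6.5753) = 4.0453 N/mm; parallel with C: k_eq = 4.0453+1 = 5.0453 N/mm
F = k_eq·δ = 5.0453·44 = 222 N

222 N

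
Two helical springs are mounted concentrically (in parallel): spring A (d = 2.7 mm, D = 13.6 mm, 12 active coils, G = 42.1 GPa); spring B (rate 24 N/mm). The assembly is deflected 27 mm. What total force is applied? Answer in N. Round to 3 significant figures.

k_A = Gd⁴/(8D³N_a) = (42.1×10³)(2.7⁴)/(8·13.6³·12) = 9.2651 N/mm
Parallel: k_eq = 9.2651 + 24 = 33.265 N/mm
F = k_eq·δ = 33.265·27 = 898.16 N

898 N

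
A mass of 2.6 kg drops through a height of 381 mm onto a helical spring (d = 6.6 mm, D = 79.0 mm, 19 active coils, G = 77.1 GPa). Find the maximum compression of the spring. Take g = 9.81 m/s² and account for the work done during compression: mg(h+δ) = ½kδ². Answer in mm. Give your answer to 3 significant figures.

114 mm

k = Gd⁴/(8D³N_a) = (77.1×10³)(6.6⁴)/(8·79.0³·19) = 1.9521 N/mm
W = mg = 2.6 × 9.81 = 25.506 N
½kδ² − Wδ − Wh = 0 → δ = (W + √(W² + 2kWh))/k
δ = (25.506 + √(650.56 + 37940.5))/1.9521 = (25.506 + 196.45)/1.9521 = 113.7 mm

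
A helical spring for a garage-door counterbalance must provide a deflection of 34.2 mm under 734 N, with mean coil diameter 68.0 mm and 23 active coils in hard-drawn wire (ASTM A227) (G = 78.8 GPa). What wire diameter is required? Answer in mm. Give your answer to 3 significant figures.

11.2 mm

Required rate k = F/δ = 734/34.2 = 21.462 N/mm
d = (8D³N_a·k / G)^(1/4) = (8·68.0³·23·21.462 / (78.8×10³))^0.25
  = (15758)^0.25 = 11.2040 mm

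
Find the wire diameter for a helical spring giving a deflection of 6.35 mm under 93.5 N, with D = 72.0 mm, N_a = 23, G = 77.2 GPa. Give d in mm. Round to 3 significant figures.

Required rate k = F/δ = 93.5/6.35 = 14.724 N/mm
d = (8D³N_a·k / G)^(1/4) = (8·72.0³·23·14.724 / (77.2×10³))^0.25
  = (13099)^0.25 = 10.6982 mm

10.7 mm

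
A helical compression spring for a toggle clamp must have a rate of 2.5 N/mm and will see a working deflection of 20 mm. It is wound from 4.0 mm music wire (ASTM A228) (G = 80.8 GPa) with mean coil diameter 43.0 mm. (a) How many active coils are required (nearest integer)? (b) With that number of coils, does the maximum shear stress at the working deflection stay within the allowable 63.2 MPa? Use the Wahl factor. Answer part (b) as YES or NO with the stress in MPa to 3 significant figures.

N_a = Gd⁴/(8D³k) = (80.8×10³)(4.0⁴)/(8·43.0³·2.5) = 13.01 → N_a = 13
Actual rate k = Gd⁴/(8D³·13) = 2.5016 N/mm
Working load F = kδ = 2.5016·20 = 50.031 N
C = 43.0/4.0 = 10.7500; K_W = (4C−1)/(4C−4)+0.615/C = 1.1341
τ_max = K_W·8FD/(πd³) = 1.1341·85.599 = 97.081 MPa
τ_max > 63.2 MPa → exceeds allowable

(a) 13 coils; (b) NO, τ_max = 97.1 MPa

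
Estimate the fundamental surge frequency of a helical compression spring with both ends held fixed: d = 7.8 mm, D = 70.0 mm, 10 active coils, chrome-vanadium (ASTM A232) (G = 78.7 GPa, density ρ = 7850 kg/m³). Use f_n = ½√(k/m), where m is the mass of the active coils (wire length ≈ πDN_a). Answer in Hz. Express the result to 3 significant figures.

k = Gd⁴/(8D³N_a) = (78.7×10³)(7.8⁴)/(8·70.0³·10) = 10.616 N/mm = 10616 N/m
Wire length L = πDN_a = π·70.0·10 = 2199.1 mm
m = ρ·(πd²/4)·L = 7850 × 47.784×10⁻⁶ m² × 2.1991 m = 0.82489 kg
f_n = ½√(k/m) = 0.5·√(10616/0.82489) = 0.5·√(12870) = 56.723 Hz

56.7 Hz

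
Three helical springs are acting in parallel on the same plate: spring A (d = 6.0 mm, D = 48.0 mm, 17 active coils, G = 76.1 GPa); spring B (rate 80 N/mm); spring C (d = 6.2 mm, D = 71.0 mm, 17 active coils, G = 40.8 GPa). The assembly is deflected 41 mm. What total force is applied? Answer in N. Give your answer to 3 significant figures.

k_A = Gd⁴/(8D³N_a) = (76.1×10³)(6.0⁴)/(8·48.0³·17) = 6.5573 N/mm
k_C = Gd⁴/(8D³N_a) = (40.8×10³)(6.2⁴)/(8·71.0³·17) = 1.2385 N/mm
Parallel: k_eq = 6.5573 + 80 + 1.2385 = 87.796 N/mm
F = k_eq·δ = 87.796·41 = 3599.6 N

3600 N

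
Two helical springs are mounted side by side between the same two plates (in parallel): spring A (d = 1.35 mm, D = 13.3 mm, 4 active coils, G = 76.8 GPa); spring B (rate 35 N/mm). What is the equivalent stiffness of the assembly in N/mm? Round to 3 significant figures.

38.4 N/mm

k_A = Gd⁴/(8D³N_a) = (76.8×10³)(1.35⁴)/(8·13.3³·4) = 3.3884 N/mm
Parallel: k_eq = 3.3884 + 35 = 38.388 N/mm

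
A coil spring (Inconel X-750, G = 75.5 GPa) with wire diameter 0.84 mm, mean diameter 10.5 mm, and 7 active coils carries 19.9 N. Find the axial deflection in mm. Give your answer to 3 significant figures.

34.3 mm

k = Gd⁴/(8D³N_a) = (75.5×10³)(0.84⁴)/(8·10.5³·7) = 0.57984 N/mm
δ = F/k = 19.9 / 0.57984 = 34.32 mm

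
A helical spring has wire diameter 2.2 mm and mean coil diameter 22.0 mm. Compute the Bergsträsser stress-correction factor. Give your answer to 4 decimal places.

1.1351

C = D/d = 22.0/2.2 = 10.0000
K_B = (4C+2)/(4C−3) = 42.000/37.000 = 1.1351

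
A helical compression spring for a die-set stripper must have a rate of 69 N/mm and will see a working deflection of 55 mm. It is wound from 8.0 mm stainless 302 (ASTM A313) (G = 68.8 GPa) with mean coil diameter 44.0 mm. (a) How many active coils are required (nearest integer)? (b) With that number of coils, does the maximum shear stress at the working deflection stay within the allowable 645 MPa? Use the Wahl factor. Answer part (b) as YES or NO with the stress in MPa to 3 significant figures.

N_a = Gd⁴/(8D³k) = (68.8×10³)(8.0⁴)/(8·44.0³·69) = 5.993 → N_a = 6
Actual rate k = Gd⁴/(8D³·6) = 68.921 N/mm
Working load F = kδ = 68.921·55 = 3790.6 N
C = 44.0/8.0 = 5.5000; K_W = (4C−1)/(4C−4)+0.615/C = 1.2785
τ_max = K_W·8FD/(πd³) = 1.2785·829.53 = 1060.5 MPa
τ_max > 645 MPa → exceeds allowable

(a) 6 coils; (b) NO, τ_max = 1060 MPa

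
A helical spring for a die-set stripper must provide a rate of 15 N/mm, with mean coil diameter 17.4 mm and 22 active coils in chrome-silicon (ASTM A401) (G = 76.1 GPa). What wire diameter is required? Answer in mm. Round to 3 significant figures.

d = (8D³N_a·k / G)^(1/4) = (8·17.4³·22·15 / (76.1×10³))^0.25
  = (182.75)^0.25 = 3.6768 mm

3.68 mm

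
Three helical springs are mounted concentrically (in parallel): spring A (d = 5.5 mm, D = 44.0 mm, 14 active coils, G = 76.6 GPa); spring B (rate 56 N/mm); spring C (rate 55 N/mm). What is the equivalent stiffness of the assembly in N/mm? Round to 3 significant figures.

118 N/mm

k_A = Gd⁴/(8D³N_a) = (76.6×10³)(5.5⁴)/(8·44.0³·14) = 7.3469 N/mm
Parallel: k_eq = 7.3469 + 56 + 55 = 118.35 N/mm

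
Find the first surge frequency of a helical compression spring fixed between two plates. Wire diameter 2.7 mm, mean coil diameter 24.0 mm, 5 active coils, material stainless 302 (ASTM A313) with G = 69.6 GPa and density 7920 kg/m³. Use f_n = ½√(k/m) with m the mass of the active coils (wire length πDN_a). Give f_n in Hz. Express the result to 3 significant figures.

313 Hz

k = Gd⁴/(8D³N_a) = (69.6×10³)(2.7⁴)/(8·24.0³·5) = 6.6891 N/mm = 6689.1 N/m
Wire length L = πDN_a = π·24.0·5 = 376.99 mm
m = ρ·(πd²/4)·L = 7920 × 5.7256×10⁻⁶ m² × 0.37699 m = 0.017095 kg
f_n = ½√(k/m) = 0.5·√(6689.1/0.017095) = 0.5·√(3.9129e+05) = 312.77 Hz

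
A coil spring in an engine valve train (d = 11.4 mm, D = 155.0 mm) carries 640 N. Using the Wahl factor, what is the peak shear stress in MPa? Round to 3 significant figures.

Spring index C = D/d = 155.0/11.4 = 13.5965
K_W = (4C−1)/(4C−4) + 0.615/C = 53.386/50.386 + 0.0452 = 1.1048
τ₀ = 8FD/(πd³) = 8·640·155.0/(π·11.4³) = 793600/4654.4 = 170.51 MPa
τ_max = K·τ₀ = 1.1048 × 170.51 = 188.37 MPa

188 MPa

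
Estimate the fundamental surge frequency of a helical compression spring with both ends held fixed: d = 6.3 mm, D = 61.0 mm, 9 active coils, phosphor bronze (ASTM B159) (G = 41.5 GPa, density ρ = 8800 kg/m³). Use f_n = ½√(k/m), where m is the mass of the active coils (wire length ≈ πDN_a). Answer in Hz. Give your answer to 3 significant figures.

46.0 Hz

k = Gd⁴/(8D³N_a) = (41.5×10³)(6.3⁴)/(8·61.0³·9) = 4.0003 N/mm = 4000.3 N/m
Wire length L = πDN_a = π·61.0·9 = 1724.7 mm
m = ρ·(πd²/4)·L = 8800 × 31.172×10⁻⁶ m² × 1.7247 m = 0.47312 kg
f_n = ½√(k/m) = 0.5·√(4000.3/0.47312) = 0.5·√(8455) = 45.975 Hz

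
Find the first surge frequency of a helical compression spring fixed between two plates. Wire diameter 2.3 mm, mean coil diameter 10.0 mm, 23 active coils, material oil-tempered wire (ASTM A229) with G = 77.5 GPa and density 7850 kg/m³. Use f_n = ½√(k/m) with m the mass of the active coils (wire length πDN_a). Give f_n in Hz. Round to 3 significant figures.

k = Gd⁴/(8D³N_a) = (77.5×10³)(2.3⁴)/(8·10.0³·23) = 11.787 N/mm = 11787 N/m
Wire length L = πDN_a = π·10.0·23 = 722.57 mm
m = ρ·(πd²/4)·L = 7850 × 4.1548×10⁻⁶ m² × 0.72257 m = 0.023566 kg
f_n = ½√(k/m) = 0.5·√(11787/0.023566) = 0.5·√(5.0015e+05) = 353.61 Hz

354 Hz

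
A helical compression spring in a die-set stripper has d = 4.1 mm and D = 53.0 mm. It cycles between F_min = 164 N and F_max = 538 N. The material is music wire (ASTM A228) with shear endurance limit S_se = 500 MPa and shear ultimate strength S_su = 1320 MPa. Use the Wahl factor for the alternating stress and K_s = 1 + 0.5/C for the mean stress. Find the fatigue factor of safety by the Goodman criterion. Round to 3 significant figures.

0.738

C = D/d = 53.0/4.1 = 12.9268; K_W = (4C−1)/(4C−4)+0.615/C = 1.1105; K_s = 1+0.5/C = 1.0387
F_a = (F_max−F_min)/2 = 187 N; F_m = (F_max+F_min)/2 = 351 N
τ_a = K_W·8F_aD/(πd³) = 1.1105 × 366.19 = 406.64 MPa
τ_m = K_s·8F_mD/(πd³) = 1.0387 × 687.34 = 713.93 MPa
Goodman: 1/n_f = τ_a/S_se + τ_m/S_su = 406.64/500 + 713.93/1320 = 0.81328 + 0.54085 = 1.3541
n_f = 1/1.3541 = 0.7385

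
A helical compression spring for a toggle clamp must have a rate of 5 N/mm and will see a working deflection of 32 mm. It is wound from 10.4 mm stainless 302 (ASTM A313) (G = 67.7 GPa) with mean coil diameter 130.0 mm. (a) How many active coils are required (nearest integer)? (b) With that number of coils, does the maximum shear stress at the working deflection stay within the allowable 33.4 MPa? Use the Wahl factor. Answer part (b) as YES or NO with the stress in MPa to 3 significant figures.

N_a = Gd⁴/(8D³k) = (67.7×10³)(10.4⁴)/(8·130.0³·5) = 9.012 → N_a = 9
Actual rate k = Gd⁴/(8D³·9) = 5.0068 N/mm
Working load F = kδ = 5.0068·32 = 160.22 N
C = 130.0/10.4 = 12.5000; K_W = (4C−1)/(4C−4)+0.615/C = 1.1144
τ_max = K_W·8FD/(πd³) = 1.1144·47.151 = 52.546 MPa
τ_max > 33.4 MPa → exceeds allowable

(a) 9 coils; (b) NO, τ_max = 52.5 MPa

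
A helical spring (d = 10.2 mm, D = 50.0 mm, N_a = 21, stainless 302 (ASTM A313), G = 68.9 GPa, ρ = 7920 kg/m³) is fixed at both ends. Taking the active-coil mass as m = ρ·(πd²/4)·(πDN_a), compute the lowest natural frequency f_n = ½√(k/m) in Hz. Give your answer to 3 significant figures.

k = Gd⁴/(8D³N_a) = (68.9×10³)(10.2⁴)/(8·50.0³·21) = 35.514 N/mm = 35514 N/m
Wire length L = πDN_a = π·50.0·21 = 3298.7 mm
m = ρ·(πd²/4)·L = 7920 × 81.713×10⁻⁶ m² × 3.2987 m = 2.1348 kg
f_n = ½√(k/m) = 0.5·√(35514/2.1348) = 0.5·√(16636) = 64.49 Hz

64.5 Hz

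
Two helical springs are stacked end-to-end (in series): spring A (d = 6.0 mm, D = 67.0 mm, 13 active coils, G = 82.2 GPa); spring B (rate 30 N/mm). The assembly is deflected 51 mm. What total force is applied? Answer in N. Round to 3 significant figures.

k_A = Gd⁴/(8D³N_a) = (82.2×10³)(6.0⁴)/(8·67.0³·13) = 3.4058 N/mm
Series: 1/k_eq = 1/3.4058 + 1/30 = 0.32695; k_eq = 3.0586 N/mm
F = k_eq·δ = 3.0586·51 = 155.99 N

156 N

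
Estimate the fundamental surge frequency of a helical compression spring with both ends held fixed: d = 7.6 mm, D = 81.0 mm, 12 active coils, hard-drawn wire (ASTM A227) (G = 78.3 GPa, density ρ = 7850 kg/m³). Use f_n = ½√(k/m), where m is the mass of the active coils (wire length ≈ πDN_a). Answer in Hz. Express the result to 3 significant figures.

34.3 Hz

k = Gd⁴/(8D³N_a) = (78.3×10³)(7.6⁴)/(8·81.0³·12) = 5.1202 N/mm = 5120.2 N/m
Wire length L = πDN_a = π·81.0·12 = 3053.6 mm
m = ρ·(πd²/4)·L = 7850 × 45.365×10⁻⁶ m² × 3.0536 m = 1.0874 kg
f_n = ½√(k/m) = 0.5·√(5120.2/1.0874) = 0.5·√(4708.5) = 34.309 Hz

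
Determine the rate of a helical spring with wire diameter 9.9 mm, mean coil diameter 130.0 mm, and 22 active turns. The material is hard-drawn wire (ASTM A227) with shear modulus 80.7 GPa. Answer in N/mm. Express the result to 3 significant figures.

2.00 N/mm

k = Gd⁴/(8D³N_a) = (80.7×10³ × 9.9⁴) / (8 × 130.0³ × 22)
  = 7.75201e+08 / 3.86672e+08 = 2.0048 N/mm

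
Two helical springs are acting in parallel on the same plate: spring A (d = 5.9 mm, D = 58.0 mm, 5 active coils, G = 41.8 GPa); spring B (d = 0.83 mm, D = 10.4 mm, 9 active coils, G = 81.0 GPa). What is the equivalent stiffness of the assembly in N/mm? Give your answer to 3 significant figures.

6.96 N/mm

k_A = Gd⁴/(8D³N_a) = (41.8×10³)(5.9⁴)/(8·58.0³·5) = 6.4899 N/mm
k_B = Gd⁴/(8D³N_a) = (81.0×10³)(0.83⁴)/(8·10.4³·9) = 0.47464 N/mm
Parallel: k_eq = 6.4899 + 0.47464 = 6.9646 N/mm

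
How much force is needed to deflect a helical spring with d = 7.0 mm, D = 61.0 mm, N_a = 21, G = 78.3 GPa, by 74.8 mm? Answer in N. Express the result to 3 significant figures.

k = Gd⁴/(8D³N_a) = (78.3×10³)(7.0⁴)/(8·61.0³·21) = 4.9301 N/mm
F = k·δ = 4.9301 × 74.8 = 368.77 N

369 N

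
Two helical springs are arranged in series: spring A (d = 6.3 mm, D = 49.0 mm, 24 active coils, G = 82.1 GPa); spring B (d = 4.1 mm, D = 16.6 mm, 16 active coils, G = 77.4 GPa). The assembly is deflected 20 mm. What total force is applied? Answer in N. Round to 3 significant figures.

99.3 N

k_A = Gd⁴/(8D³N_a) = (82.1×10³)(6.3⁴)/(8·49.0³·24) = 5.7255 N/mm
k_B = Gd⁴/(8D³N_a) = (77.4×10³)(4.1⁴)/(8·16.6³·16) = 37.354 N/mm
Series: 1/k_eq = 1/5.7255 + 1/37.354 = 0.20143; k_eq = 4.9646 N/mm
F = k_eq·δ = 4.9646·20 = 99.292 N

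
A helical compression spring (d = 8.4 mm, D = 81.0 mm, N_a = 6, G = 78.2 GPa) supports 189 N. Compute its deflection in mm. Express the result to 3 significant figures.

12.4 mm

k = Gd⁴/(8D³N_a) = (78.2×10³)(8.4⁴)/(8·81.0³·6) = 15.263 N/mm
δ = F/k = 189 / 15.263 = 12.383 mm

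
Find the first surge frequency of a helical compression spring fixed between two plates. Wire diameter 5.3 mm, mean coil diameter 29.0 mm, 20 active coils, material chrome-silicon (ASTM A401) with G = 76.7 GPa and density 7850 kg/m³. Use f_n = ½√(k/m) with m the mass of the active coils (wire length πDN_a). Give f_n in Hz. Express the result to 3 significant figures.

k = Gd⁴/(8D³N_a) = (76.7×10³)(5.3⁴)/(8·29.0³·20) = 15.509 N/mm = 15509 N/m
Wire length L = πDN_a = π·29.0·20 = 1822.1 mm
m = ρ·(πd²/4)·L = 7850 × 22.062×10⁻⁶ m² × 1.8221 m = 0.31557 kg
f_n = ½√(k/m) = 0.5·√(15509/0.31557) = 0.5·√(49147) = 110.85 Hz

111 Hz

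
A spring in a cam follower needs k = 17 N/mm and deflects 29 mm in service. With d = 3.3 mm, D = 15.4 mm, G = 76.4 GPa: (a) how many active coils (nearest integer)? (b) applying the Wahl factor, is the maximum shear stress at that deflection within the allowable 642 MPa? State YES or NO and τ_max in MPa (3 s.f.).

(a) 18 coils; (b) NO, τ_max = 729 MPa

N_a = Gd⁴/(8D³k) = (76.4×10³)(3.3⁴)/(8·15.4³·17) = 18.24 → N_a = 18
Actual rate k = Gd⁴/(8D³·18) = 17.228 N/mm
Working load F = kδ = 17.228·29 = 499.6 N
C = 15.4/3.3 = 4.6667; K_W = (4C−1)/(4C−4)+0.615/C = 1.3363
τ_max = K_W·8FD/(πd³) = 1.3363·545.18 = 728.54 MPa
τ_max > 642 MPa → exceeds allowable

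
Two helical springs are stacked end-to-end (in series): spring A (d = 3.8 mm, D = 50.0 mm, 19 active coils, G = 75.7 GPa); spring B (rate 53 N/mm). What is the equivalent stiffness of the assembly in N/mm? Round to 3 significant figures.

k_A = Gd⁴/(8D³N_a) = (75.7×10³)(3.8⁴)/(8·50.0³·19) = 0.83076 N/mm
Series: 1/k_eq = 1/0.83076 + 1/53 = 1.2226; k_eq = 0.81794 N/mm

0.818 N/mm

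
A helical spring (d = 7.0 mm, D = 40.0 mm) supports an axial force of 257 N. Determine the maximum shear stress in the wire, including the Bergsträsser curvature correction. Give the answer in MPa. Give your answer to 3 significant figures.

Spring index C = D/d = 40.0/7.0 = 5.7143
K_B = (4C+2)/(4C−3) = 24.857/19.857 = 1.2518
τ₀ = 8FD/(πd³) = 8·257·40.0/(π·7.0³) = 82240/1077.6 = 76.32 MPa
τ_max = K·τ₀ = 1.2518 × 76.32 = 95.537 MPa

95.5 MPa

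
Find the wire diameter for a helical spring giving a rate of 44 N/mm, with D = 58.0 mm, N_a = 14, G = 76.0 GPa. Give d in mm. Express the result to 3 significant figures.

d = (8D³N_a·k / G)^(1/4) = (8·58.0³·14·44 / (76.0×10³))^0.25
  = (12651)^0.25 = 10.6056 mm

10.6 mm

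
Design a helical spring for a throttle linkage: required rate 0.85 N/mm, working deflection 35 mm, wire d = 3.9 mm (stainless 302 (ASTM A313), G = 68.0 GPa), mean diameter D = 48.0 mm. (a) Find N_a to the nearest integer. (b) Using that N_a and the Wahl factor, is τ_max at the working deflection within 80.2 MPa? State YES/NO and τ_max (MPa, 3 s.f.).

N_a = Gd⁴/(8D³k) = (68.0×10³)(3.9⁴)/(8·48.0³·0.85) = 20.92 → N_a = 21
Actual rate k = Gd⁴/(8D³·21) = 0.84671 N/mm
Working load F = kδ = 0.84671·35 = 29.635 N
C = 48.0/3.9 = 12.3077; K_W = (4C−1)/(4C−4)+0.615/C = 1.1163
τ_max = K_W·8FD/(πd³) = 1.1163·61.065 = 68.166 MPa
τ_max ≤ 80.2 MPa → acceptable

(a) 21 coils; (b) YES, τ_max = 68.2 MPa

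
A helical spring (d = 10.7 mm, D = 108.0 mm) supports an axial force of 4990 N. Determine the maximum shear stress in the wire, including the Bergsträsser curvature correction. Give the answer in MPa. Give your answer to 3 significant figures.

Spring index C = D/d = 108.0/10.7 = 10.0935
K_B = (4C+2)/(4C−3) = 42.374/37.374 = 1.1338
τ₀ = 8FD/(πd³) = 8·4990·108.0/(π·10.7³) = 4.31136e+06/3848.6 = 1120.2 MPa
τ_max = K·τ₀ = 1.1338 × 1120.2 = 1270.1 MPa

1270 MPa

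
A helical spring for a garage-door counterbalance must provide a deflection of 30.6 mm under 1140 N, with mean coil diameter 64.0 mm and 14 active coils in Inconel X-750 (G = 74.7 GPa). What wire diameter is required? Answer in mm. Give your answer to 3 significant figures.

11.0 mm

Required rate k = F/δ = 1140/30.6 = 37.255 N/mm
d = (8D³N_a·k / G)^(1/4) = (8·64.0³·14·37.255 / (74.7×10³))^0.25
  = (14643)^0.25 = 11.0003 mm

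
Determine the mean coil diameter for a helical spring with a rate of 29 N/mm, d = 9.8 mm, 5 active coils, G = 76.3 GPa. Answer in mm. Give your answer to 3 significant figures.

84.7 mm

D = (Gd⁴/(8N_a·k))^(1/3) = (76.3×10³·9.8⁴/(8·5·29))^(1/3)
  = (606696)^(1/3) = 84.6558 mm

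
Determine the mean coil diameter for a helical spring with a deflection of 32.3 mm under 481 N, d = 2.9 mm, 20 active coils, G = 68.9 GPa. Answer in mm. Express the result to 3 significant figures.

12.7 mm

Required rate k = F/δ = 481/32.3 = 14.892 N/mm
D = (Gd⁴/(8N_a·k))^(1/3) = (68.9×10³·2.9⁴/(8·20·14.892))^(1/3)
  = (2045.26)^(1/3) = 12.6935 mm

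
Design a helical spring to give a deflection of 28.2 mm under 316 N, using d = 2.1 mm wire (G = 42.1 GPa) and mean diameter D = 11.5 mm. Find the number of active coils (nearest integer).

Required rate k = F/δ = 316/28.2 = 11.206 N/mm
N_a = Gd⁴/(8D³k) = (42.1×10³ × 2.1⁴)/(8 × 11.5³ × 11.206)
    = 818765 / 136339 = 6.005 → 6 coils

6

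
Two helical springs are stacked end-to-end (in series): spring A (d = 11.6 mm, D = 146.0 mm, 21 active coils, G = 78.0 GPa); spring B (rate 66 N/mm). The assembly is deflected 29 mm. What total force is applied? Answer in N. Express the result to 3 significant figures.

75.3 N

k_A = Gd⁴/(8D³N_a) = (78.0×10³)(11.6⁴)/(8·146.0³·21) = 2.7012 N/mm
Series: 1/k_eq = 1/2.7012 + 1/66 = 0.38536; k_eq = 2.595 N/mm
F = k_eq·δ = 2.595·29 = 75.255 N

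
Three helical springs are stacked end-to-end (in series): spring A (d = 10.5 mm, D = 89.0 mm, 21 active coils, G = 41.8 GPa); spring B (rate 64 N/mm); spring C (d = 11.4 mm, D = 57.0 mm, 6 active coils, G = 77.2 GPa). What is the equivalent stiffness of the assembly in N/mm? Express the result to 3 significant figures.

k_A = Gd⁴/(8D³N_a) = (41.8×10³)(10.5⁴)/(8·89.0³·21) = 4.29 N/mm
k_C = Gd⁴/(8D³N_a) = (77.2×10³)(11.4⁴)/(8·57.0³·6) = 146.68 N/mm
Series: 1/k_eq = 1/4.29 + 1/64 + 1/146.68 = 0.25554; k_eq = 3.9132 N/mm

3.91 N/mm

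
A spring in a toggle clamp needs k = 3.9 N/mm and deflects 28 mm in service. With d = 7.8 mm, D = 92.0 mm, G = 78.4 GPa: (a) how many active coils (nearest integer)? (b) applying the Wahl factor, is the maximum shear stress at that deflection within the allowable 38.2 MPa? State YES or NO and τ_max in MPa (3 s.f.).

N_a = Gd⁴/(8D³k) = (78.4×10³)(7.8⁴)/(8·92.0³·3.9) = 11.94 → N_a = 12
Actual rate k = Gd⁴/(8D³·12) = 3.882 N/mm
Working load F = kδ = 3.882·28 = 108.7 N
C = 92.0/7.8 = 11.7949; K_W = (4C−1)/(4C−4)+0.615/C = 1.1216
τ_max = K_W·8FD/(πd³) = 1.1216·53.661 = 60.188 MPa
τ_max > 38.2 MPa → exceeds allowable

(a) 12 coils; (b) NO, τ_max = 60.2 MPa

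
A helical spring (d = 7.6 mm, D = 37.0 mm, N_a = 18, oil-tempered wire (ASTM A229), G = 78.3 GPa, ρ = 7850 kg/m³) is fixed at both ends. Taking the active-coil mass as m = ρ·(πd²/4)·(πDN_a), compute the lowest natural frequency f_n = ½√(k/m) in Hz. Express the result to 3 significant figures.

k = Gd⁴/(8D³N_a) = (78.3×10³)(7.6⁴)/(8·37.0³·18) = 35.814 N/mm = 35814 N/m
Wire length L = πDN_a = π·37.0·18 = 2092.3 mm
m = ρ·(πd²/4)·L = 7850 × 45.365×10⁻⁶ m² × 2.0923 m = 0.74509 kg
f_n = ½√(k/m) = 0.5·√(35814/0.74509) = 0.5·√(48066) = 109.62 Hz

110 Hz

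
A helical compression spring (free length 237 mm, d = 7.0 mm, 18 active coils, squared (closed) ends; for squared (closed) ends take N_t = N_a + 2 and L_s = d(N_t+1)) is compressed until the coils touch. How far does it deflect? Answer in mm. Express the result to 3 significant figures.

90.0 mm

N_t = 20; L_s = 7.0·21 = 147 mm
δ_solid = L₀ − L_s = 237 − 147 = 90 mm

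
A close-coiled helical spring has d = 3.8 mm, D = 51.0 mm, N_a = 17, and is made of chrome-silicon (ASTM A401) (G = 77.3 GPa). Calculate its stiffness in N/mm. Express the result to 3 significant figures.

0.893 N/mm

k = Gd⁴/(8D³N_a) = (77.3×10³ × 3.8⁴) / (8 × 51.0³ × 17)
  = 1.61181e+07 / 1.80405e+07 = 0.89344 N/mm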